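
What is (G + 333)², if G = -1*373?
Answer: 1600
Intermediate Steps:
G = -373
(G + 333)² = (-373 + 333)² = (-40)² = 1600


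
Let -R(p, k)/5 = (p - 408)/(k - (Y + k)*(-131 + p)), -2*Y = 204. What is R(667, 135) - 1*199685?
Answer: -3505069510/17553 ≈ -1.9969e+5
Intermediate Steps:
Y = -102 (Y = -1/2*204 = -102)
R(p, k) = -5*(-408 + p)/(k - (-131 + p)*(-102 + k)) (R(p, k) = -5*(p - 408)/(k - (-102 + k)*(-131 + p)) = -5*(-408 + p)/(k - (-131 + p)*(-102 + k)))
R(667, 135) - 1*199685 = 5*(-408 + 667)/(13362 - 132*135 - 102*667 + 135*667) - 1*199685 = 5*259/(13362 - 17820 - 68034 + 90045) - 199685 = 5*259/17553 - 199685 = 5*(1/17553)*259 - 199685 = 1295/17553 - 199685 = -3505069510/17553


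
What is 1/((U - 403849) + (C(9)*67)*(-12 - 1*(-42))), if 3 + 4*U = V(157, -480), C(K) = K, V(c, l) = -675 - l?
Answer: -2/771617 ≈ -2.5920e-6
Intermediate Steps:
U = -99/2 (U = -¾ + (-675 - 1*(-480))/4 = -¾ + (-675 + 480)/4 = -¾ + (¼)*(-195) = -¾ - 195/4 = -99/2 ≈ -49.500)
1/((U - 403849) + (C(9)*67)*(-12 - 1*(-42))) = 1/((-99/2 - 403849) + (9*67)*(-12 - 1*(-42))) = 1/(-807797/2 + 603*(-12 + 42)) = 1/(-807797/2 + 603*30) = 1/(-807797/2 + 18090) = 1/(-771617/2) = -2/771617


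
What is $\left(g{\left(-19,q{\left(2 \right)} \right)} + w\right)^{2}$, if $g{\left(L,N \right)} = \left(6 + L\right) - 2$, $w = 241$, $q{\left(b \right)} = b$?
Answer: $51076$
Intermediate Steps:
$g{\left(L,N \right)} = 4 + L$
$\left(g{\left(-19,q{\left(2 \right)} \right)} + w\right)^{2} = \left(\left(4 - 19\right) + 241\right)^{2} = \left(-15 + 241\right)^{2} = 226^{2} = 51076$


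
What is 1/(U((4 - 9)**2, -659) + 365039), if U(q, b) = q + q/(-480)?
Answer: 96/35046139 ≈ 2.7392e-6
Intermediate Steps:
U(q, b) = 479*q/480 (U(q, b) = q + q*(-1/480) = q - q/480 = 479*q/480)
1/(U((4 - 9)**2, -659) + 365039) = 1/(479*(4 - 9)**2/480 + 365039) = 1/((479/480)*(-5)**2 + 365039) = 1/((479/480)*25 + 365039) = 1/(2395/96 + 365039) = 1/(35046139/96) = 96/35046139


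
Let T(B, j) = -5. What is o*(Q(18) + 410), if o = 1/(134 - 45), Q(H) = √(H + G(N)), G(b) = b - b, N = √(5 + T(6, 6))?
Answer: 410/89 + 3*√2/89 ≈ 4.6544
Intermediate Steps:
N = 0 (N = √(5 - 5) = √0 = 0)
G(b) = 0
Q(H) = √H (Q(H) = √(H + 0) = √H)
o = 1/89 ≈ 0.011236
o*(Q(18) + 410) = (√18 + 410)/89 = (3*√2 + 410)/89 = (410 + 3*√2)/89 = 410/89 + 3*√2/89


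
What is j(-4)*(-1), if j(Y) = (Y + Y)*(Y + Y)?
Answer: -64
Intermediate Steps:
j(Y) = 4*Y**2 (j(Y) = (2*Y)*(2*Y) = 4*Y**2)
j(-4)*(-1) = (4*(-4)**2)*(-1) = (4*16)*(-1) = 64*(-1) = -64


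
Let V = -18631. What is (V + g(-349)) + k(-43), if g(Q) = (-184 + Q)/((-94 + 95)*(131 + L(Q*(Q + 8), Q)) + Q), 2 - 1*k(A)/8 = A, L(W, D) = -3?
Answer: -310566/17 ≈ -18269.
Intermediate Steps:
k(A) = 16 - 8*A
g(Q) = (-184 + Q)/(128 + Q) (g(Q) = (-184 + Q)/((-94 + 95)*(131 - 3) + Q) = (-184 + Q)/(1*128 + Q) = (-184 + Q)/(128 + Q))
(V + g(-349)) + k(-43) = (-18631 + (-184 - 349)/(128 - 349)) + (16 - 8*(-43)) = (-18631 - 533/(-221)) + (16 + 344) = (-18631 - 1/221*(-533)) + 360 = (-18631 + 41/17) + 360 = -316686/17 + 360 = -310566/17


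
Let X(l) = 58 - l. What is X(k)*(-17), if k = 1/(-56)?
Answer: -55233/56 ≈ -986.30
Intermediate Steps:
k = -1/56 ≈ -0.017857
X(k)*(-17) = (58 - 1*(-1/56))*(-17) = (58 + 1/56)*(-17) = (3249/56)*(-17) = -55233/56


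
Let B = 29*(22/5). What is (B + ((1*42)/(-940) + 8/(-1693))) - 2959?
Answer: -2253012607/795710 ≈ -2831.4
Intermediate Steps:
B = 638/5 (B = 29*(22*(⅕)) = 29*(22/5) = 638/5 ≈ 127.60)
(B + ((1*42)/(-940) + 8/(-1693))) - 2959 = (638/5 + ((1*42)/(-940) + 8/(-1693))) - 2959 = (638/5 + (42*(-1/940) + 8*(-1/1693))) - 2959 = (638/5 + (-21/470 - 8/1693)) - 2959 = (638/5 - 39313/795710) - 2959 = 101493283/795710 - 2959 = -2253012607/795710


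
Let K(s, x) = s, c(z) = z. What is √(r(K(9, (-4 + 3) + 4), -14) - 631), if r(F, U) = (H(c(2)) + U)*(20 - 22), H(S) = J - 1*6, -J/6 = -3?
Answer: I*√627 ≈ 25.04*I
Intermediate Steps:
J = 18 (J = -6*(-3) = 18)
H(S) = 12 (H(S) = 18 - 1*6 = 18 - 6 = 12)
r(F, U) = -24 - 2*U (r(F, U) = (12 + U)*(20 - 22) = (12 + U)*(-2) = -24 - 2*U)
√(r(K(9, (-4 + 3) + 4), -14) - 631) = √((-24 - 2*(-14)) - 631) = √((-24 + 28) - 631) = √(4 - 631) = √(-627) = I*√627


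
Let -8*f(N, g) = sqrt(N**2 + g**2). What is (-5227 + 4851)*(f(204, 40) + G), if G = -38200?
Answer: 14363200 + 188*sqrt(2701) ≈ 1.4373e+7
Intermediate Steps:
f(N, g) = -sqrt(N**2 + g**2)/8
(-5227 + 4851)*(f(204, 40) + G) = (-5227 + 4851)*(-sqrt(204**2 + 40**2)/8 - 38200) = -376*(-sqrt(41616 + 1600)/8 - 38200) = -376*(-sqrt(2701)/2 - 38200) = -376*(-38200 - sqrt(2701)/2) = 14363200 + 188*sqrt(2701)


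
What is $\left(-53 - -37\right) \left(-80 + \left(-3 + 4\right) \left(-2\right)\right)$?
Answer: $1312$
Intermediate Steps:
$\left(-53 - -37\right) \left(-80 + \left(-3 + 4\right) \left(-2\right)\right) = \left(-53 + 37\right) \left(-80 + 1 \left(-2\right)\right) = - 16 \left(-80 - 2\right) = \left(-16\right) \left(-82\right) = 1312$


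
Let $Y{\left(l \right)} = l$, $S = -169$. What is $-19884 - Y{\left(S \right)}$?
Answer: $-19715$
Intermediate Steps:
$-19884 - Y{\left(S \right)} = -19884 - -169 = -19884 + 169 = -19715$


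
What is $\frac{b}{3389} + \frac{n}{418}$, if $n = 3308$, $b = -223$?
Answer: $\frac{5558799}{708301} \approx 7.8481$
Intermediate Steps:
$\frac{b}{3389} + \frac{n}{418} = - \frac{223}{3389} + \frac{3308}{418} = \left(-223\right) \frac{1}{3389} + 3308 \cdot \frac{1}{418} = - \frac{223}{3389} + \frac{1654}{209} = \frac{5558799}{708301}$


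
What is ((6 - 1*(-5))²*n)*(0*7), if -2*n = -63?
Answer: 0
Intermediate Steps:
n = 63/2 (n = -½*(-63) = 63/2 ≈ 31.500)
((6 - 1*(-5))²*n)*(0*7) = ((6 - 1*(-5))²*(63/2))*(0*7) = ((6 + 5)²*(63/2))*0 = (11²*(63/2))*0 = (121*(63/2))*0 = (7623/2)*0 = 0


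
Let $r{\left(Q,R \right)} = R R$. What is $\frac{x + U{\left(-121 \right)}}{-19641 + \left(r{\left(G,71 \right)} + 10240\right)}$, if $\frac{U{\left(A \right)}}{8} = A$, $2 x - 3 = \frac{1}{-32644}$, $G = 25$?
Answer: $\frac{63100853}{284655680} \approx 0.22167$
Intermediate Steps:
$x = \frac{97931}{65288}$ ($x = \frac{3}{2} + \frac{1}{2 \left(-32644\right)} = \frac{3}{2} + \frac{1}{2} \left(- \frac{1}{32644}\right) = \frac{3}{2} - \frac{1}{65288} = \frac{97931}{65288} \approx 1.5$)
$r{\left(Q,R \right)} = R^{2}$
$U{\left(A \right)} = 8 A$
$\frac{x + U{\left(-121 \right)}}{-19641 + \left(r{\left(G,71 \right)} + 10240\right)} = \frac{\frac{97931}{65288} + 8 \left(-121\right)}{-19641 + \left(71^{2} + 10240\right)} = \frac{\frac{97931}{65288} - 968}{-19641 + \left(5041 + 10240\right)} = - \frac{63100853}{65288 \left(-19641 + 15281\right)} = - \frac{63100853}{65288 \left(-4360\right)} = \left(- \frac{63100853}{65288}\right) \left(- \frac{1}{4360}\right) = \frac{63100853}{284655680}$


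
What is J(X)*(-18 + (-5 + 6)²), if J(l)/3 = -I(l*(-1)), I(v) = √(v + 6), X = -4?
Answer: 51*√10 ≈ 161.28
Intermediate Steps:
I(v) = √(6 + v)
J(l) = -3*√(6 - l) (J(l) = 3*(-√(6 + l*(-1))) = 3*(-√(6 - l)) = -3*√(6 - l))
J(X)*(-18 + (-5 + 6)²) = (-3*√(6 - 1*(-4)))*(-18 + (-5 + 6)²) = (-3*√(6 + 4))*(-18 + 1²) = (-3*√10)*(-18 + 1) = -3*√10*(-17) = 51*√10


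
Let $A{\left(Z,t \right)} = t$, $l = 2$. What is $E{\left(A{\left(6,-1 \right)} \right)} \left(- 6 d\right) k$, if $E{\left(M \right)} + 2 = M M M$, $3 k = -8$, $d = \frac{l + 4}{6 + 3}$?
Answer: $-32$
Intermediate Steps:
$d = \frac{2}{3}$ ($d = \frac{2 + 4}{6 + 3} = \frac{6}{9} = 6 \cdot \frac{1}{9} = \frac{2}{3} \approx 0.66667$)
$k = - \frac{8}{3}$ ($k = \frac{1}{3} \left(-8\right) = - \frac{8}{3} \approx -2.6667$)
$E{\left(M \right)} = -2 + M^{3}$ ($E{\left(M \right)} = -2 + M M M = -2 + M^{2} M = -2 + M^{3}$)
$E{\left(A{\left(6,-1 \right)} \right)} \left(- 6 d\right) k = \left(-2 + \left(-1\right)^{3}\right) \left(\left(-6\right) \frac{2}{3}\right) \left(- \frac{8}{3}\right) = \left(-2 - 1\right) \left(-4\right) \left(- \frac{8}{3}\right) = \left(-3\right) \left(-4\right) \left(- \frac{8}{3}\right) = 12 \left(- \frac{8}{3}\right) = -32$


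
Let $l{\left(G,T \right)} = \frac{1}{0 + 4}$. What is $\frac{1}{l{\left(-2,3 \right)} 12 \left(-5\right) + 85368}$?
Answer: $\frac{1}{85353} \approx 1.1716 \cdot 10^{-5}$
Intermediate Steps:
$l{\left(G,T \right)} = \frac{1}{4}$
$\frac{1}{l{\left(-2,3 \right)} 12 \left(-5\right) + 85368} = \frac{1}{\frac{1}{4} \cdot 12 \left(-5\right) + 85368} = \frac{1}{3 \left(-5\right) + 85368} = \frac{1}{-15 + 85368} = \frac{1}{85353}$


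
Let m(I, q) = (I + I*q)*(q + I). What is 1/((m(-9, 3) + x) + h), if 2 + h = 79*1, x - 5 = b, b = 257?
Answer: 1/555 ≈ 0.0018018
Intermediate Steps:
x = 262 (x = 5 + 257 = 262)
m(I, q) = (I + q)*(I + I*q) (m(I, q) = (I + I*q)*(I + q) = (I + q)*(I + I*q))
h = 77 (h = -2 + 79*1 = -2 + 79 = 77)
1/((m(-9, 3) + x) + h) = 1/((-9*(-9 + 3 + 3² - 9*3) + 262) + 77) = 1/((-9*(-9 + 3 + 9 - 27) + 262) + 77) = 1/((-9*(-24) + 262) + 77) = 1/((216 + 262) + 77) = 1/(478 + 77) = 1/555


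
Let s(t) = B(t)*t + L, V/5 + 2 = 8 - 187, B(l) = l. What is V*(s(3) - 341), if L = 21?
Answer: 281455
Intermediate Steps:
V = -905 (V = -10 + 5*(8 - 187) = -10 + 5*(-179) = -10 - 895 = -905)
s(t) = 21 + t² (s(t) = t*t + 21 = t² + 21 = 21 + t²)
V*(s(3) - 341) = -905*((21 + 3²) - 341) = -905*((21 + 9) - 341) = -905*(30 - 341) = -905*(-311) = 281455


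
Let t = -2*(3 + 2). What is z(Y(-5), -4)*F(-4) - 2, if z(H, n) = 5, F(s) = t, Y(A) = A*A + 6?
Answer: -52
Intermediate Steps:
t = -10 (t = -2*5 = -10)
Y(A) = 6 + A**2 (Y(A) = A**2 + 6 = 6 + A**2)
F(s) = -10
z(Y(-5), -4)*F(-4) - 2 = 5*(-10) - 2 = -50 - 2 = -52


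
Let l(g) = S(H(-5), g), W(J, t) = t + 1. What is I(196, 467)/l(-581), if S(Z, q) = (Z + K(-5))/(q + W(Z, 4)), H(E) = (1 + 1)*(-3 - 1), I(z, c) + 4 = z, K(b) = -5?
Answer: 110592/13 ≈ 8507.1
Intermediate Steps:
W(J, t) = 1 + t
I(z, c) = -4 + z
H(E) = -8 (H(E) = 2*(-4) = -8)
S(Z, q) = (-5 + Z)/(5 + q) (S(Z, q) = (Z - 5)/(q + (1 + 4)) = (-5 + Z)/(q + 5) = (-5 + Z)/(5 + q))
l(g) = -13/(5 + g) (l(g) = (-5 - 8)/(5 + g) = -13/(5 + g))
I(196, 467)/l(-581) = (-4 + 196)/((-13/(5 - 581))) = 192/((-13/(-576))) = 192/((-13*(-1/576))) = 192/(13/576) = 192*(576/13) = 110592/13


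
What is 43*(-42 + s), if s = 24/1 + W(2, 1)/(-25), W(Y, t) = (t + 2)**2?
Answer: -19737/25 ≈ -789.48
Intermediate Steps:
W(Y, t) = (2 + t)**2
s = 591/25 (s = 24/1 + (2 + 1)**2/(-25) = 24*1 + 3**2*(-1/25) = 24 + 9*(-1/25) = 24 - 9/25 = 591/25 ≈ 23.640)
43*(-42 + s) = 43*(-42 + 591/25) = 43*(-459/25) = -19737/25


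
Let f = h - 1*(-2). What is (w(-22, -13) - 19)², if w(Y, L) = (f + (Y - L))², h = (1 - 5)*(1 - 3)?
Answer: 324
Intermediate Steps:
h = 8 (h = -4*(-2) = 8)
f = 10 (f = 8 - 1*(-2) = 8 + 2 = 10)
w(Y, L) = (10 + Y - L)² (w(Y, L) = (10 + (Y - L))² = (10 + Y - L)²)
(w(-22, -13) - 19)² = ((10 - 22 - 1*(-13))² - 19)² = ((10 - 22 + 13)² - 19)² = (1² - 19)² = (1 - 19)² = (-18)² = 324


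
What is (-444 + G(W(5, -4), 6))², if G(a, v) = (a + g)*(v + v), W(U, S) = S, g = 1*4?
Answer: 197136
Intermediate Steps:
g = 4
G(a, v) = 2*v*(4 + a) (G(a, v) = (a + 4)*(v + v) = (4 + a)*(2*v) = 2*v*(4 + a))
(-444 + G(W(5, -4), 6))² = (-444 + 2*6*(4 - 4))² = (-444 + 2*6*0)² = (-444 + 0)² = (-444)² = 197136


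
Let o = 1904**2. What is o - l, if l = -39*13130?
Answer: 4137286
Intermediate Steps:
l = -512070
o = 3625216
o - l = 3625216 - 1*(-512070) = 3625216 + 512070 = 4137286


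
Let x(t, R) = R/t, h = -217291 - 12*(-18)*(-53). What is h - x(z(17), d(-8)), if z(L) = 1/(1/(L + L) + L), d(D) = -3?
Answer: -7775389/34 ≈ -2.2869e+5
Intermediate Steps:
z(L) = 1/(L + 1/(2*L)) (z(L) = 1/(1/(2*L) + L) = 1/(L + 1/(2*L)))
h = -228739 (h = -217291 - (-216)*(-53) = -217291 - 1*11448 = -217291 - 11448 = -228739)
h - x(z(17), d(-8)) = -228739 - (-3)/(2*17/(1 + 2*17²)) = -228739 - (-3)/(2*17/(1 + 2*289)) = -228739 - (-3)/(2*17/(1 + 578)) = -228739 - (-3)/(2*17/579) = -228739 - (-3)/(2*17*(1/579)) = -228739 - (-3)/34/579 = -228739 - (-3)*579/34 = -228739 - 1*(-1737/34) = -228739 + 1737/34 = -7775389/34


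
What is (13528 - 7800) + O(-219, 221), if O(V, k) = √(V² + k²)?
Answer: 5728 + √96802 ≈ 6039.1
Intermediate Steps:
(13528 - 7800) + O(-219, 221) = (13528 - 7800) + √((-219)² + 221²) = 5728 + √(47961 + 48841) = 5728 + √96802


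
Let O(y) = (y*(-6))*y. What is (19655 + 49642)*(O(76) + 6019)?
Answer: -1984458189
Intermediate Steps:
O(y) = -6*y² (O(y) = (-6*y)*y = -6*y²)
(19655 + 49642)*(O(76) + 6019) = (19655 + 49642)*(-6*76² + 6019) = 69297*(-6*5776 + 6019) = 69297*(-34656 + 6019) = 69297*(-28637) = -1984458189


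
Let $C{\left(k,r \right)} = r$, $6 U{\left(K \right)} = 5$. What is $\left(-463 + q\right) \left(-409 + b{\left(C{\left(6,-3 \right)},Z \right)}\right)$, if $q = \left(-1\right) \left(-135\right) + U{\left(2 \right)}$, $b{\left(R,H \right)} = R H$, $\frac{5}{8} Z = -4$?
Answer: $\frac{3825887}{30} \approx 1.2753 \cdot 10^{5}$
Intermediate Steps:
$U{\left(K \right)} = \frac{5}{6}$ ($U{\left(K \right)} = \frac{1}{6} \cdot 5 = \frac{5}{6}$)
$Z = - \frac{32}{5}$ ($Z = \frac{8}{5} \left(-4\right) = - \frac{32}{5} \approx -6.4$)
$b{\left(R,H \right)} = H R$
$q = \frac{815}{6}$ ($q = \left(-1\right) \left(-135\right) + \frac{5}{6} = 135 + \frac{5}{6} = \frac{815}{6} \approx 135.83$)
$\left(-463 + q\right) \left(-409 + b{\left(C{\left(6,-3 \right)},Z \right)}\right) = \left(-463 + \frac{815}{6}\right) \left(-409 - - \frac{96}{5}\right) = - \frac{1963 \left(-409 + \frac{96}{5}\right)}{6} = \left(- \frac{1963}{6}\right) \left(- \frac{1949}{5}\right) = \frac{3825887}{30}$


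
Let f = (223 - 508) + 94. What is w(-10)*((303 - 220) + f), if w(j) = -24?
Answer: 2592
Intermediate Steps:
f = -191 (f = -285 + 94 = -191)
w(-10)*((303 - 220) + f) = -24*((303 - 220) - 191) = -24*(83 - 191) = -24*(-108) = 2592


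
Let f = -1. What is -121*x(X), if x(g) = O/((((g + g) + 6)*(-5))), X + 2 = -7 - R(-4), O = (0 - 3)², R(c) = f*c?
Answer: -1089/100 ≈ -10.890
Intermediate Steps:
R(c) = -c
O = 9 (O = (-3)² = 9)
X = -13 (X = -2 + (-7 - (-1)*(-4)) = -2 + (-7 - 1*4) = -2 + (-7 - 4) = -2 - 11 = -13)
x(g) = 9/(-30 - 10*g) (x(g) = 9/((((g + g) + 6)*(-5))) = 9/(((2*g + 6)*(-5))) = 9/(((6 + 2*g)*(-5))) = 9/(-30 - 10*g))
-121*x(X) = -(-1089)/(30 + 10*(-13)) = -(-1089)/(30 - 130) = -(-1089)/(-100) = -(-1089)*(-1)/100 = -121*9/100 = -1089/100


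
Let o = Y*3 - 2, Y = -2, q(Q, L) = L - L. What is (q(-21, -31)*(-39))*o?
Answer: 0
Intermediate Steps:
q(Q, L) = 0
o = -8 (o = -2*3 - 2 = -6 - 2 = -8)
(q(-21, -31)*(-39))*o = (0*(-39))*(-8) = 0*(-8) = 0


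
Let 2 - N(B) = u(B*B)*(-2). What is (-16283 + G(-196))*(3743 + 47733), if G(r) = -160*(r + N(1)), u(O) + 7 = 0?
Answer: 874937572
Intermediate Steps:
u(O) = -7 (u(O) = -7 + 0 = -7)
N(B) = -12 (N(B) = 2 - (-7)*(-2) = 2 - 1*14 = 2 - 14 = -12)
G(r) = 1920 - 160*r (G(r) = -160*(r - 12) = -160*(-12 + r) = 1920 - 160*r)
(-16283 + G(-196))*(3743 + 47733) = (-16283 + (1920 - 160*(-196)))*(3743 + 47733) = (-16283 + (1920 + 31360))*51476 = (-16283 + 33280)*51476 = 16997*51476 = 874937572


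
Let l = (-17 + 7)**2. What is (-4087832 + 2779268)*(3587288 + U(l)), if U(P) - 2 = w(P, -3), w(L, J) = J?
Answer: -4694194625868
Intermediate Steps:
l = 100 (l = (-10)**2 = 100)
U(P) = -1 (U(P) = 2 - 3 = -1)
(-4087832 + 2779268)*(3587288 + U(l)) = (-4087832 + 2779268)*(3587288 - 1) = -1308564*3587287 = -4694194625868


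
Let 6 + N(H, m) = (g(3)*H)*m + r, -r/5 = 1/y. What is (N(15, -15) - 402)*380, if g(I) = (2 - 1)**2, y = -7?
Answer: -1681880/7 ≈ -2.4027e+5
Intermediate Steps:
g(I) = 1 (g(I) = 1**2 = 1)
r = 5/7 (r = -5/(-7) = -5*(-1/7) = 5/7 ≈ 0.71429)
N(H, m) = -37/7 + H*m (N(H, m) = -6 + ((1*H)*m + 5/7) = -6 + (H*m + 5/7) = -6 + (5/7 + H*m) = -37/7 + H*m)
(N(15, -15) - 402)*380 = ((-37/7 + 15*(-15)) - 402)*380 = ((-37/7 - 225) - 402)*380 = (-1612/7 - 402)*380 = -4426/7*380 = -1681880/7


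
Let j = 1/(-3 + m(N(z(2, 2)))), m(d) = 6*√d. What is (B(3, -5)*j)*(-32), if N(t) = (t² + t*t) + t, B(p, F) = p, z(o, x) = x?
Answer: -32/39 - 64*√10/39 ≈ -6.0099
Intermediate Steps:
N(t) = t + 2*t² (N(t) = (t² + t²) + t = 2*t² + t = t + 2*t²)
j = 1/(-3 + 6*√10) (j = 1/(-3 + 6*√(2*(1 + 2*2))) = 1/(-3 + 6*√(2*(1 + 4))) = 1/(-3 + 6*√(2*5)) = 1/(-3 + 6*√10) ≈ 0.062603)
(B(3, -5)*j)*(-32) = (3*(1/117 + 2*√10/117))*(-32) = (1/39 + 2*√10/39)*(-32) = -32/39 - 64*√10/39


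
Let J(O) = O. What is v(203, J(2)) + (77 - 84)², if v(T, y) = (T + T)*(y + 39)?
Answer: 16695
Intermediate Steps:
v(T, y) = 2*T*(39 + y) (v(T, y) = (2*T)*(39 + y) = 2*T*(39 + y))
v(203, J(2)) + (77 - 84)² = 2*203*(39 + 2) + (77 - 84)² = 2*203*41 + (-7)² = 16646 + 49 = 16695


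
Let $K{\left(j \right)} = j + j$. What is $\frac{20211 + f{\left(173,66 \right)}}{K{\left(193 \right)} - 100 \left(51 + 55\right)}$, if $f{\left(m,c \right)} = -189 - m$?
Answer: $- \frac{19849}{10214} \approx -1.9433$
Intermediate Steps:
$K{\left(j \right)} = 2 j$
$\frac{20211 + f{\left(173,66 \right)}}{K{\left(193 \right)} - 100 \left(51 + 55\right)} = \frac{20211 - 362}{2 \cdot 193 - 100 \left(51 + 55\right)} = \frac{20211 - 362}{386 - 10600} = \frac{19849}{-10214} = 19849 \left(- \frac{1}{10214}\right) = - \frac{19849}{10214}$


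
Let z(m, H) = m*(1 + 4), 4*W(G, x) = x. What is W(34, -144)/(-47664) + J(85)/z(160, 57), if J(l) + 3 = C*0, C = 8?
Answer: -793/264800 ≈ -0.0029947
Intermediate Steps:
W(G, x) = x/4
z(m, H) = 5*m (z(m, H) = m*5 = 5*m)
J(l) = -3 (J(l) = -3 + 8*0 = -3 + 0 = -3)
W(34, -144)/(-47664) + J(85)/z(160, 57) = ((1/4)*(-144))/(-47664) - 3/(5*160) = -36*(-1/47664) - 3/800 = 1/1324 - 3*1/800 = 1/1324 - 3/800 = -793/264800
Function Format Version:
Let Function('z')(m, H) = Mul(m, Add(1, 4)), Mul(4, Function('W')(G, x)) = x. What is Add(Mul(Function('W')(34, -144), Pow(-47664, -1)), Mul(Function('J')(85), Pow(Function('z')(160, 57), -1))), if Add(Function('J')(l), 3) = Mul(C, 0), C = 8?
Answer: Rational(-793, 264800) ≈ -0.0029947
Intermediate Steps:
Function('W')(G, x) = Mul(Rational(1, 4), x)
Function('z')(m, H) = Mul(5, m) (Function('z')(m, H) = Mul(m, 5) = Mul(5, m))
Function('J')(l) = -3 (Function('J')(l) = Add(-3, Mul(8, 0)) = Add(-3, 0) = -3)
Add(Mul(Function('W')(34, -144), Pow(-47664, -1)), Mul(Function('J')(85), Pow(Function('z')(160, 57), -1))) = Add(Mul(Mul(Rational(1, 4), -144), Pow(-47664, -1)), Mul(-3, Pow(Mul(5, 160), -1))) = Add(Mul(-36, Rational(-1, 47664)), Mul(-3, Pow(800, -1))) = Add(Rational(1, 1324), Mul(-3, Rational(1, 800))) = Add(Rational(1, 1324), Rational(-3, 800)) = Rational(-793, 264800)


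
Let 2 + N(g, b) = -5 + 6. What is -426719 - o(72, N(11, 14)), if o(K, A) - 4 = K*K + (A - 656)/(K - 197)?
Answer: -53989032/125 ≈ -4.3191e+5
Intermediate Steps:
N(g, b) = -1 (N(g, b) = -2 + (-5 + 6) = -2 + 1 = -1)
o(K, A) = 4 + K² + (-656 + A)/(-197 + K) (o(K, A) = 4 + (K*K + (A - 656)/(K - 197)) = 4 + (K² + (-656 + A)/(-197 + K)) = 4 + K² + (-656 + A)/(-197 + K))
-426719 - o(72, N(11, 14)) = -426719 - (-1444 - 1 + 72³ - 197*72² + 4*72)/(-197 + 72) = -426719 - (-1444 - 1 + 373248 - 197*5184 + 288)/(-125) = -426719 - (-1)*(-1444 - 1 + 373248 - 1021248 + 288)/125 = -426719 - (-1)*(-649157)/125 = -426719 - 1*649157/125 = -426719 - 649157/125 = -53989032/125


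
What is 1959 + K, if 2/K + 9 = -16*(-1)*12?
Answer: 358499/183 ≈ 1959.0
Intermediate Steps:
K = 2/183 (K = 2/(-9 - 16*(-1)*12) = 2/(-9 + 16*12) = 2/(-9 + 192) = 2/183 ≈ 0.010929)
1959 + K = 1959 + 2/183 = 358499/183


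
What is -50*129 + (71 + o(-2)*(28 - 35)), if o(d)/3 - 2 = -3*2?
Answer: -6295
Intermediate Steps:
o(d) = -12 (o(d) = 6 + 3*(-3*2) = 6 + 3*(-6) = 6 - 18 = -12)
-50*129 + (71 + o(-2)*(28 - 35)) = -50*129 + (71 - 12*(28 - 35)) = -6450 + (71 - 12*(-7)) = -6450 + (71 + 84) = -6450 + 155 = -6295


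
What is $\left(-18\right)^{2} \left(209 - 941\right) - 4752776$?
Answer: $-4989944$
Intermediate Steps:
$\left(-18\right)^{2} \left(209 - 941\right) - 4752776 = 324 \left(-732\right) - 4752776 = -237168 - 4752776 = -4989944$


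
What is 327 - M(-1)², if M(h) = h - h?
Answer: 327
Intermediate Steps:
M(h) = 0
327 - M(-1)² = 327 - 1*0² = 327 - 1*0 = 327 + 0 = 327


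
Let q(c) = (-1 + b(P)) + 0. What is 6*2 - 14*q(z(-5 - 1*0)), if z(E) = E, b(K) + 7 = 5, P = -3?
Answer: 54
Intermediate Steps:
b(K) = -2 (b(K) = -7 + 5 = -2)
q(c) = -3 (q(c) = (-1 - 2) + 0 = -3 + 0 = -3)
6*2 - 14*q(z(-5 - 1*0)) = 6*2 - 14*(-3) = 12 + 42 = 54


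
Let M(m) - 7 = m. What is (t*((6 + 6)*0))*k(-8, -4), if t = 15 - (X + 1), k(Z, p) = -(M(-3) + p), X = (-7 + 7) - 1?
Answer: 0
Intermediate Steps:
M(m) = 7 + m
X = -1 (X = 0 - 1 = -1)
k(Z, p) = -4 - p (k(Z, p) = -((7 - 3) + p) = -(4 + p) = -4 - p)
t = 15 (t = 15 - (-1 + 1) = 15 - 1*0 = 15 + 0 = 15)
(t*((6 + 6)*0))*k(-8, -4) = (15*((6 + 6)*0))*(-4 - 1*(-4)) = (15*(12*0))*(-4 + 4) = (15*0)*0 = 0*0 = 0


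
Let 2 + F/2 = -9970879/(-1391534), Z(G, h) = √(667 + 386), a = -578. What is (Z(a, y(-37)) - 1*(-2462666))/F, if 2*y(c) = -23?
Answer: 1713441734822/7187811 + 2087301*√13/2395937 ≈ 2.3838e+5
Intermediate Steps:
y(c) = -23/2 (y(c) = (½)*(-23) = -23/2)
Z(G, h) = 9*√13 (Z(G, h) = √1053 = 9*√13)
F = 7187811/695767 (F = -4 + 2*(-9970879/(-1391534)) = -4 + 2*(-9970879*(-1/1391534)) = -4 + 2*(9970879/1391534) = -4 + 9970879/695767 = 7187811/695767 ≈ 10.331)
(Z(a, y(-37)) - 1*(-2462666))/F = (9*√13 - 1*(-2462666))/(7187811/695767) = (9*√13 + 2462666)*(695767/7187811) = (2462666 + 9*√13)*(695767/7187811) = 1713441734822/7187811 + 2087301*√13/2395937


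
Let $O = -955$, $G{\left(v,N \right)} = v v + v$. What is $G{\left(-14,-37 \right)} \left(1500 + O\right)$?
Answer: $99190$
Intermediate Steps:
$G{\left(v,N \right)} = v + v^{2}$ ($G{\left(v,N \right)} = v^{2} + v = v + v^{2}$)
$G{\left(-14,-37 \right)} \left(1500 + O\right) = - 14 \left(1 - 14\right) \left(1500 - 955\right) = \left(-14\right) \left(-13\right) 545 = 182 \cdot 545 = 99190$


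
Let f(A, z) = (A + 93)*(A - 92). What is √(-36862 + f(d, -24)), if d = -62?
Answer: 2*I*√10409 ≈ 204.05*I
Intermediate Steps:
f(A, z) = (-92 + A)*(93 + A) (f(A, z) = (93 + A)*(-92 + A) = (-92 + A)*(93 + A))
√(-36862 + f(d, -24)) = √(-36862 + (-8556 - 62 + (-62)²)) = √(-36862 + (-8556 - 62 + 3844)) = √(-36862 - 4774) = √(-41636) = 2*I*√10409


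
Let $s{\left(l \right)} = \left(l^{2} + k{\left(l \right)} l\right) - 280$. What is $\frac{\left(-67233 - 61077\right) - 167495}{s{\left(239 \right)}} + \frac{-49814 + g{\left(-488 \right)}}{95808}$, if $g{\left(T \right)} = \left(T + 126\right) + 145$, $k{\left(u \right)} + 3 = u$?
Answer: $- \frac{2267083069}{723318464} \approx -3.1343$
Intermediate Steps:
$k{\left(u \right)} = -3 + u$
$s{\left(l \right)} = -280 + l^{2} + l \left(-3 + l\right)$ ($s{\left(l \right)} = \left(l^{2} + \left(-3 + l\right) l\right) - 280 = \left(l^{2} + l \left(-3 + l\right)\right) - 280 = -280 + l^{2} + l \left(-3 + l\right)$)
$g{\left(T \right)} = 271 + T$ ($g{\left(T \right)} = \left(126 + T\right) + 145 = 271 + T$)
$\frac{\left(-67233 - 61077\right) - 167495}{s{\left(239 \right)}} + \frac{-49814 + g{\left(-488 \right)}}{95808} = \frac{\left(-67233 - 61077\right) - 167495}{-280 + 239^{2} + 239 \left(-3 + 239\right)} + \frac{-49814 + \left(271 - 488\right)}{95808} = \frac{-128310 - 167495}{-280 + 57121 + 239 \cdot 236} + \left(-49814 - 217\right) \frac{1}{95808} = - \frac{295805}{-280 + 57121 + 56404} - \frac{16677}{31936} = - \frac{295805}{113245} - \frac{16677}{31936} = \left(-295805\right) \frac{1}{113245} - \frac{16677}{31936} = - \frac{59161}{22649} - \frac{16677}{31936} = - \frac{2267083069}{723318464}$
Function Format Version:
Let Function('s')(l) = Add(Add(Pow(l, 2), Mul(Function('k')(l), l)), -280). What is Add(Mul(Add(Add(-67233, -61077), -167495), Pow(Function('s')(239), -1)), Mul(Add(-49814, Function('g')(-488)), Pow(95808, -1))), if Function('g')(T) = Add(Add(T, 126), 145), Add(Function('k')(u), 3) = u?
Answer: Rational(-2267083069, 723318464) ≈ -3.1343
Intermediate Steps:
Function('k')(u) = Add(-3, u)
Function('s')(l) = Add(-280, Pow(l, 2), Mul(l, Add(-3, l))) (Function('s')(l) = Add(Add(Pow(l, 2), Mul(Add(-3, l), l)), -280) = Add(Add(Pow(l, 2), Mul(l, Add(-3, l))), -280) = Add(-280, Pow(l, 2), Mul(l, Add(-3, l))))
Function('g')(T) = Add(271, T) (Function('g')(T) = Add(Add(126, T), 145) = Add(271, T))
Add(Mul(Add(Add(-67233, -61077), -167495), Pow(Function('s')(239), -1)), Mul(Add(-49814, Function('g')(-488)), Pow(95808, -1))) = Add(Mul(Add(Add(-67233, -61077), -167495), Pow(Add(-280, Pow(239, 2), Mul(239, Add(-3, 239))), -1)), Mul(Add(-49814, Add(271, -488)), Pow(95808, -1))) = Add(Mul(Add(-128310, -167495), Pow(Add(-280, 57121, Mul(239, 236)), -1)), Mul(Add(-49814, -217), Rational(1, 95808))) = Add(Mul(-295805, Pow(Add(-280, 57121, 56404), -1)), Mul(-50031, Rational(1, 95808))) = Add(Mul(-295805, Pow(113245, -1)), Rational(-16677, 31936)) = Add(Mul(-295805, Rational(1, 113245)), Rational(-16677, 31936)) = Add(Rational(-59161, 22649), Rational(-16677, 31936)) = Rational(-2267083069, 723318464)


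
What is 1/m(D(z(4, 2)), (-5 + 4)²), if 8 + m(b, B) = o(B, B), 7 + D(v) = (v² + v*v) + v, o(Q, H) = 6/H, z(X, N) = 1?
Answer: -½ ≈ -0.50000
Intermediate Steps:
D(v) = -7 + v + 2*v² (D(v) = -7 + ((v² + v*v) + v) = -7 + ((v² + v²) + v) = -7 + (2*v² + v) = -7 + (v + 2*v²) = -7 + v + 2*v²)
m(b, B) = -8 + 6/B
1/m(D(z(4, 2)), (-5 + 4)²) = 1/(-8 + 6/((-5 + 4)²)) = 1/(-8 + 6/((-1)²)) = 1/(-8 + 6/1) = 1/(-8 + 6*1) = 1/(-8 + 6) = 1/(-2) = -½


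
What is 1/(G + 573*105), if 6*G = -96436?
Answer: 3/132277 ≈ 2.2680e-5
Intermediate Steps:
G = -48218/3 (G = (⅙)*(-96436) = -48218/3 ≈ -16073.)
1/(G + 573*105) = 1/(-48218/3 + 573*105) = 1/(-48218/3 + 60165) = 1/(132277/3) = 3/132277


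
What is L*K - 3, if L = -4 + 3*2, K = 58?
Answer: 113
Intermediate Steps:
L = 2 (L = -4 + 6 = 2)
L*K - 3 = 2*58 - 3 = 116 - 3 = 113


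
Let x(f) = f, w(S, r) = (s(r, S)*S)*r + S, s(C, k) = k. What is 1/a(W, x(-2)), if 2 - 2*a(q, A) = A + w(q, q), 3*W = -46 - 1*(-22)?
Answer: 1/262 ≈ 0.0038168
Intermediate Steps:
W = -8 (W = (-46 - 1*(-22))/3 = (-46 + 22)/3 = (⅓)*(-24) = -8)
w(S, r) = S + r*S² (w(S, r) = (S*S)*r + S = S²*r + S = r*S² + S = S + r*S²)
a(q, A) = 1 - A/2 - q*(1 + q²)/2 (a(q, A) = 1 - (A + q*(1 + q*q))/2 = 1 - (A + q*(1 + q²))/2 = 1 + (-A/2 - q*(1 + q²)/2) = 1 - A/2 - q*(1 + q²)/2)
1/a(W, x(-2)) = 1/(1 - ½*(-2) - ½*(-8) - ½*(-8)³) = 1/(1 + 1 + 4 - ½*(-512)) = 1/(1 + 1 + 4 + 256) = 1/262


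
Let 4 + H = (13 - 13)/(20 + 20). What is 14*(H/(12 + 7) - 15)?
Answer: -4046/19 ≈ -212.95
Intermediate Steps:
H = -4 (H = -4 + (13 - 13)/(20 + 20) = -4 + 0/40 = -4 + 0*(1/40) = -4 + 0 = -4)
14*(H/(12 + 7) - 15) = 14*(-4/(12 + 7) - 15) = 14*(-4/19 - 15) = 14*(-289/19) = -4046/19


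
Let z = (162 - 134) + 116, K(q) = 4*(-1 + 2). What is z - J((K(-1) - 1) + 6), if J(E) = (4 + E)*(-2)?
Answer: 170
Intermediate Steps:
K(q) = 4 (K(q) = 4*1 = 4)
J(E) = -8 - 2*E
z = 144 (z = 28 + 116 = 144)
z - J((K(-1) - 1) + 6) = 144 - (-8 - 2*((4 - 1) + 6)) = 144 - (-8 - 2*(3 + 6)) = 144 - (-8 - 2*9) = 144 - (-8 - 18) = 144 - 1*(-26) = 144 + 26 = 170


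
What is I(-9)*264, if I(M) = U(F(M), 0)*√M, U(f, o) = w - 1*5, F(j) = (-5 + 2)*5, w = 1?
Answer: -3168*I ≈ -3168.0*I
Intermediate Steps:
F(j) = -15 (F(j) = -3*5 = -15)
U(f, o) = -4 (U(f, o) = 1 - 1*5 = 1 - 5 = -4)
I(M) = -4*√M
I(-9)*264 = -12*I*264 = -3168*I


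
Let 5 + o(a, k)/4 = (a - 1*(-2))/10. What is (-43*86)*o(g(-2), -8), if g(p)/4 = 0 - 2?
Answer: 414176/5 ≈ 82835.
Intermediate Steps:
g(p) = -8 (g(p) = 4*(0 - 2) = 4*(-2) = -8)
o(a, k) = -96/5 + 2*a/5 (o(a, k) = -20 + 4*((a - 1*(-2))/10) = -20 + 4*((a + 2)*(1/10)) = -20 + 4*((2 + a)*(1/10)) = -20 + 4*(1/5 + a/10) = -20 + (4/5 + 2*a/5) = -96/5 + 2*a/5)
(-43*86)*o(g(-2), -8) = (-43*86)*(-96/5 + (2/5)*(-8)) = -3698*(-96/5 - 16/5) = -3698*(-112/5) = 414176/5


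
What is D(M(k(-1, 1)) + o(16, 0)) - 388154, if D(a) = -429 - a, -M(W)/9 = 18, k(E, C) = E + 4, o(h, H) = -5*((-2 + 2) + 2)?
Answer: -388411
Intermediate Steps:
o(h, H) = -10 (o(h, H) = -5*(0 + 2) = -5*2 = -10)
k(E, C) = 4 + E
M(W) = -162 (M(W) = -9*18 = -162)
D(M(k(-1, 1)) + o(16, 0)) - 388154 = (-429 - (-162 - 10)) - 388154 = (-429 - 1*(-172)) - 388154 = (-429 + 172) - 388154 = -257 - 388154 = -388411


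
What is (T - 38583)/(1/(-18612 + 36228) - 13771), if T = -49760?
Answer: 1556250288/242589935 ≈ 6.4151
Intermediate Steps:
(T - 38583)/(1/(-18612 + 36228) - 13771) = (-49760 - 38583)/(1/(-18612 + 36228) - 13771) = -88343/(1/17616 - 13771) = -88343/(-242589935/17616) = -88343*(-17616/242589935) = 1556250288/242589935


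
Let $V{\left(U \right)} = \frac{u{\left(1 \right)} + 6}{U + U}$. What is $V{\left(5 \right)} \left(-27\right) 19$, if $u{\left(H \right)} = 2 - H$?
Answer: $- \frac{3591}{10} \approx -359.1$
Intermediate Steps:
$V{\left(U \right)} = \frac{7}{2 U}$ ($V{\left(U \right)} = \frac{\left(2 - 1\right) + 6}{U + U} = \frac{\left(2 - 1\right) + 6}{2 U} = \left(1 + 6\right) \frac{1}{2 U} = 7 \frac{1}{2 U} = \frac{7}{2 U}$)
$V{\left(5 \right)} \left(-27\right) 19 = \frac{7}{2 \cdot 5} \left(-27\right) 19 = \frac{7}{2} \cdot \frac{1}{5} \left(-27\right) 19 = \frac{7}{10} \left(-27\right) 19 = \left(- \frac{189}{10}\right) 19 = - \frac{3591}{10}$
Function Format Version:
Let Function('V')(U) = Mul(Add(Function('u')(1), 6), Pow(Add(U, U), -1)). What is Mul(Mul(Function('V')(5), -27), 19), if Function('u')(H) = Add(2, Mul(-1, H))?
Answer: Rational(-3591, 10) ≈ -359.10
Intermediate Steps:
Function('V')(U) = Mul(Rational(7, 2), Pow(U, -1)) (Function('V')(U) = Mul(Add(Add(2, Mul(-1, 1)), 6), Pow(Add(U, U), -1)) = Mul(Add(Add(2, -1), 6), Pow(Mul(2, U), -1)) = Mul(Add(1, 6), Mul(Rational(1, 2), Pow(U, -1))) = Mul(7, Mul(Rational(1, 2), Pow(U, -1))) = Mul(Rational(7, 2), Pow(U, -1)))
Mul(Mul(Function('V')(5), -27), 19) = Mul(Mul(Mul(Rational(7, 2), Pow(5, -1)), -27), 19) = Mul(Mul(Mul(Rational(7, 2), Rational(1, 5)), -27), 19) = Mul(Mul(Rational(7, 10), -27), 19) = Mul(Rational(-189, 10), 19) = Rational(-3591, 10)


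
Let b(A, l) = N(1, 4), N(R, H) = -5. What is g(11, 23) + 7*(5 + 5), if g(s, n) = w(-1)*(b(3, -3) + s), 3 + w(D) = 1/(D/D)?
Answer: 58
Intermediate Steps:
b(A, l) = -5
w(D) = -2 (w(D) = -3 + 1/(D/D) = -3 + 1/1 = -3 + 1 = -2)
g(s, n) = 10 - 2*s (g(s, n) = -2*(-5 + s) = 10 - 2*s)
g(11, 23) + 7*(5 + 5) = (10 - 2*11) + 7*(5 + 5) = (10 - 22) + 7*10 = -12 + 70 = 58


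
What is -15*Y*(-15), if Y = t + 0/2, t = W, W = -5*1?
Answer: -1125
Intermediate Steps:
W = -5
t = -5
Y = -5 (Y = -5 + 0/2 = -5 + (½)*0 = -5 + 0 = -5)
-15*Y*(-15) = -15*(-5)*(-15) = 75*(-15) = -1125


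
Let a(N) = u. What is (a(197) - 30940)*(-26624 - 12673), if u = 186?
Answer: 1208539938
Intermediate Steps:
a(N) = 186
(a(197) - 30940)*(-26624 - 12673) = (186 - 30940)*(-26624 - 12673) = -30754*(-39297) = 1208539938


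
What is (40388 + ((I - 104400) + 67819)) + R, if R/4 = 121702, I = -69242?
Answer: 421373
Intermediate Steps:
R = 486808 (R = 4*121702 = 486808)
(40388 + ((I - 104400) + 67819)) + R = (40388 + ((-69242 - 104400) + 67819)) + 486808 = (40388 + (-173642 + 67819)) + 486808 = (40388 - 105823) + 486808 = -65435 + 486808 = 421373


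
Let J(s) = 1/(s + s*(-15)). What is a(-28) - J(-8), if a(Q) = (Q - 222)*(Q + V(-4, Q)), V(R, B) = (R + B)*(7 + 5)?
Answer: 11535999/112 ≈ 1.0300e+5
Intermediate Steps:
V(R, B) = 12*B + 12*R (V(R, B) = (B + R)*12 = 12*B + 12*R)
a(Q) = (-222 + Q)*(-48 + 13*Q) (a(Q) = (Q - 222)*(Q + (12*Q + 12*(-4))) = (-222 + Q)*(Q + (12*Q - 48)) = (-222 + Q)*(Q + (-48 + 12*Q)) = (-222 + Q)*(-48 + 13*Q))
J(s) = -1/(14*s) (J(s) = 1/(s - 15*s) = 1/(-14*s) = -1/(14*s))
a(-28) - J(-8) = (10656 - 2934*(-28) + 13*(-28)²) - (-1)/(14*(-8)) = (10656 + 82152 + 13*784) - (-1)*(-1)/(14*8) = (10656 + 82152 + 10192) - 1*1/112 = 103000 - 1/112 = 11535999/112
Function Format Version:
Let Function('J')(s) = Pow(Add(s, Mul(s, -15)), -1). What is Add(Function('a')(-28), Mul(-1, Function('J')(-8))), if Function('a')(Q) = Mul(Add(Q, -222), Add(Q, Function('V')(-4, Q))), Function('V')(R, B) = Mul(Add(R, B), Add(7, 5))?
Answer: Rational(11535999, 112) ≈ 1.0300e+5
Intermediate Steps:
Function('V')(R, B) = Add(Mul(12, B), Mul(12, R)) (Function('V')(R, B) = Mul(Add(B, R), 12) = Add(Mul(12, B), Mul(12, R)))
Function('a')(Q) = Mul(Add(-222, Q), Add(-48, Mul(13, Q))) (Function('a')(Q) = Mul(Add(Q, -222), Add(Q, Add(Mul(12, Q), Mul(12, -4)))) = Mul(Add(-222, Q), Add(Q, Add(Mul(12, Q), -48))) = Mul(Add(-222, Q), Add(Q, Add(-48, Mul(12, Q)))) = Mul(Add(-222, Q), Add(-48, Mul(13, Q))))
Function('J')(s) = Mul(Rational(-1, 14), Pow(s, -1)) (Function('J')(s) = Pow(Add(s, Mul(-15, s)), -1) = Pow(Mul(-14, s), -1) = Mul(Rational(-1, 14), Pow(s, -1)))
Add(Function('a')(-28), Mul(-1, Function('J')(-8))) = Add(Add(10656, Mul(-2934, -28), Mul(13, Pow(-28, 2))), Mul(-1, Mul(Rational(-1, 14), Pow(-8, -1)))) = Add(Add(10656, 82152, Mul(13, 784)), Mul(-1, Mul(Rational(-1, 14), Rational(-1, 8)))) = Add(Add(10656, 82152, 10192), Mul(-1, Rational(1, 112))) = Add(103000, Rational(-1, 112)) = Rational(11535999, 112)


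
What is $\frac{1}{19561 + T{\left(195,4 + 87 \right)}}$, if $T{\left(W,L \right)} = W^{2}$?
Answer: $\frac{1}{57586} \approx 1.7365 \cdot 10^{-5}$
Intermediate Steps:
$\frac{1}{19561 + T{\left(195,4 + 87 \right)}} = \frac{1}{19561 + 195^{2}} = \frac{1}{19561 + 38025} = \frac{1}{57586}$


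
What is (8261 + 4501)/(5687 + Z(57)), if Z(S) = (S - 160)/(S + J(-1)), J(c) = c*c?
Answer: 740196/329743 ≈ 2.2448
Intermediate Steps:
J(c) = c²
Z(S) = (-160 + S)/(1 + S) (Z(S) = (S - 160)/(S + (-1)²) = (-160 + S)/(S + 1) = (-160 + S)/(1 + S))
(8261 + 4501)/(5687 + Z(57)) = (8261 + 4501)/(5687 + (-160 + 57)/(1 + 57)) = 12762/(5687 - 103/58) = 12762/(329743/58) = 12762*(58/329743) = 740196/329743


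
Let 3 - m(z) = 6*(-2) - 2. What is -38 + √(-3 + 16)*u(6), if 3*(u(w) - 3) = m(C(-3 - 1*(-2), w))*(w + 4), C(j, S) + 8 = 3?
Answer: -38 + 179*√13/3 ≈ 177.13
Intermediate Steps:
C(j, S) = -5 (C(j, S) = -8 + 3 = -5)
m(z) = 17 (m(z) = 3 - (6*(-2) - 2) = 3 - (-12 - 2) = 3 - 1*(-14) = 3 + 14 = 17)
u(w) = 77/3 + 17*w/3 (u(w) = 3 + (17*(w + 4))/3 = 3 + (17*(4 + w))/3 = 3 + (68 + 17*w)/3 = 3 + (68/3 + 17*w/3) = 77/3 + 17*w/3)
-38 + √(-3 + 16)*u(6) = -38 + √(-3 + 16)*(77/3 + (17/3)*6) = -38 + √13*(77/3 + 34) = -38 + √13*(179/3) = -38 + 179*√13/3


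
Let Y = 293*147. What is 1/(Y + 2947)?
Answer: 1/46018 ≈ 2.1731e-5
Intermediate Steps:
Y = 43071
1/(Y + 2947) = 1/(43071 + 2947) = 1/46018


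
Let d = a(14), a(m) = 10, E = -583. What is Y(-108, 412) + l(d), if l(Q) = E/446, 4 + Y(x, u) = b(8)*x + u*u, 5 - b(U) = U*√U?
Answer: 75462617/446 + 1728*√2 ≈ 1.7164e+5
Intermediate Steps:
b(U) = 5 - U^(3/2) (b(U) = 5 - U*√U = 5 - U^(3/2))
Y(x, u) = -4 + u² + x*(5 - 16*√2) (Y(x, u) = -4 + ((5 - 8^(3/2))*x + u*u) = -4 + ((5 - 16*√2)*x + u²) = -4 + (x*(5 - 16*√2) + u²) = -4 + (u² + x*(5 - 16*√2)) = -4 + u² + x*(5 - 16*√2))
d = 10
l(Q) = -583/446
Y(-108, 412) + l(d) = (-4 + 412² - 108*(5 - 16*√2)) - 583/446 = (-4 + 169744 + (-540 + 1728*√2)) - 583/446 = (169200 + 1728*√2) - 583/446 = 75462617/446 + 1728*√2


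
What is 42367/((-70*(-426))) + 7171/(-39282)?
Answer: 241736879/195231540 ≈ 1.2382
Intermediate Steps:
42367/((-70*(-426))) + 7171/(-39282) = 42367/29820 + 7171*(-1/39282) = 42367*(1/29820) - 7171/39282 = 42367/29820 - 7171/39282 = 241736879/195231540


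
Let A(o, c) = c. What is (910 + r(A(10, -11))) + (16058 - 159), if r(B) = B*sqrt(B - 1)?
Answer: 16809 - 22*I*sqrt(3) ≈ 16809.0 - 38.105*I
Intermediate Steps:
r(B) = B*sqrt(-1 + B)
(910 + r(A(10, -11))) + (16058 - 159) = (910 - 11*sqrt(-1 - 11)) + (16058 - 159) = (910 - 22*I*sqrt(3)) + 15899 = 16809 - 22*I*sqrt(3)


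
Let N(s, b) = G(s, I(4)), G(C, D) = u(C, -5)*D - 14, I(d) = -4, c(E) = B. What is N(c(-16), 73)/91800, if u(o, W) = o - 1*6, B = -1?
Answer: 7/45900 ≈ 0.00015251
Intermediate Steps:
c(E) = -1
u(o, W) = -6 + o (u(o, W) = o - 6 = -6 + o)
G(C, D) = -14 + D*(-6 + C) (G(C, D) = (-6 + C)*D - 14 = D*(-6 + C) - 14 = -14 + D*(-6 + C))
N(s, b) = 10 - 4*s (N(s, b) = -14 - 4*(-6 + s) = -14 + (24 - 4*s) = 10 - 4*s)
N(c(-16), 73)/91800 = (10 - 4*(-1))/91800 = (10 + 4)*(1/91800) = 14*(1/91800) = 7/45900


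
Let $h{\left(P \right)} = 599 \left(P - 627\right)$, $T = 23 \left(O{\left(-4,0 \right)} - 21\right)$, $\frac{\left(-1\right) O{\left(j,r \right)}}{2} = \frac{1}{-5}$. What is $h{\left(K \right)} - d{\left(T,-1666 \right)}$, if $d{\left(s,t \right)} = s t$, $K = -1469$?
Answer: $- \frac{10224274}{5} \approx -2.0449 \cdot 10^{6}$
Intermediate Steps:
$O{\left(j,r \right)} = \frac{2}{5}$ ($O{\left(j,r \right)} = - \frac{2}{-5} = \left(-2\right) \left(- \frac{1}{5}\right) = \frac{2}{5}$)
$T = - \frac{2369}{5}$ ($T = 23 \left(\frac{2}{5} - 21\right) = 23 \left(- \frac{103}{5}\right) = - \frac{2369}{5} \approx -473.8$)
$h{\left(P \right)} = -375573 + 599 P$ ($h{\left(P \right)} = 599 \left(-627 + P\right) = -375573 + 599 P$)
$h{\left(K \right)} - d{\left(T,-1666 \right)} = \left(-375573 + 599 \left(-1469\right)\right) - \left(- \frac{2369}{5}\right) \left(-1666\right) = \left(-375573 - 879931\right) - \frac{3946754}{5} = -1255504 - \frac{3946754}{5} = - \frac{10224274}{5}$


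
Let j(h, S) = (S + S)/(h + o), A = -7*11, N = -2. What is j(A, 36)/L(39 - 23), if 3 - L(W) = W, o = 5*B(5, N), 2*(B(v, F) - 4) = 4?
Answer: 72/611 ≈ 0.11784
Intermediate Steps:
B(v, F) = 6 (B(v, F) = 4 + (1/2)*4 = 4 + 2 = 6)
o = 30 (o = 5*6 = 30)
A = -77
j(h, S) = 2*S/(30 + h) (j(h, S) = (S + S)/(h + 30) = (2*S)/(30 + h) = 2*S/(30 + h))
L(W) = 3 - W
j(A, 36)/L(39 - 23) = (2*36/(30 - 77))/(3 - (39 - 23)) = (2*36/(-47))/(3 - 1*16) = (2*36*(-1/47))/(3 - 16) = -72/47/(-13) = -72/47*(-1/13) = 72/611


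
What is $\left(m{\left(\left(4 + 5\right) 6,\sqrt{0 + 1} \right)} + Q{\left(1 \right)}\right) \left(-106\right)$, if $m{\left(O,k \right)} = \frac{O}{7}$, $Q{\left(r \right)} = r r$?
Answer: $- \frac{6466}{7} \approx -923.71$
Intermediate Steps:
$Q{\left(r \right)} = r^{2}$
$m{\left(O,k \right)} = \frac{O}{7}$ ($m{\left(O,k \right)} = O \frac{1}{7} = \frac{O}{7}$)
$\left(m{\left(\left(4 + 5\right) 6,\sqrt{0 + 1} \right)} + Q{\left(1 \right)}\right) \left(-106\right) = \left(\frac{\left(4 + 5\right) 6}{7} + 1^{2}\right) \left(-106\right) = \left(\frac{9 \cdot 6}{7} + 1\right) \left(-106\right) = \left(\frac{1}{7} \cdot 54 + 1\right) \left(-106\right) = \left(\frac{54}{7} + 1\right) \left(-106\right) = \frac{61}{7} \left(-106\right) = - \frac{6466}{7}$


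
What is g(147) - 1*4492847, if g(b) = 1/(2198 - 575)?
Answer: -7291890680/1623 ≈ -4.4928e+6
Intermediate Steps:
g(b) = 1/1623
g(147) - 1*4492847 = 1/1623 - 1*4492847 = 1/1623 - 4492847 = -7291890680/1623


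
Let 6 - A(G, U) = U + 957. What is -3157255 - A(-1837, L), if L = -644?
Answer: -3156948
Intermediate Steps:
A(G, U) = -951 - U (A(G, U) = 6 - (U + 957) = 6 - (957 + U) = 6 + (-957 - U) = -951 - U)
-3157255 - A(-1837, L) = -3157255 - (-951 - 1*(-644)) = -3157255 - (-951 + 644) = -3157255 - 1*(-307) = -3157255 + 307 = -3156948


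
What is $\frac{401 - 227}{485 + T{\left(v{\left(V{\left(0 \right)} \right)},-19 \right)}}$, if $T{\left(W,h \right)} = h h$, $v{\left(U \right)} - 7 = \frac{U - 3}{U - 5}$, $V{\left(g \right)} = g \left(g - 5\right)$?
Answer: $\frac{29}{141} \approx 0.20567$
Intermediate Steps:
$V{\left(g \right)} = g \left(-5 + g\right)$
$v{\left(U \right)} = 7 + \frac{-3 + U}{-5 + U}$ ($v{\left(U \right)} = 7 + \frac{U - 3}{U - 5} = 7 + \frac{-3 + U}{-5 + U}$)
$T{\left(W,h \right)} = h^{2}$
$\frac{401 - 227}{485 + T{\left(v{\left(V{\left(0 \right)} \right)},-19 \right)}} = \frac{401 - 227}{485 + \left(-19\right)^{2}} = \frac{174}{485 + 361} = \frac{174}{846} = 174 \cdot \frac{1}{846} = \frac{29}{141}$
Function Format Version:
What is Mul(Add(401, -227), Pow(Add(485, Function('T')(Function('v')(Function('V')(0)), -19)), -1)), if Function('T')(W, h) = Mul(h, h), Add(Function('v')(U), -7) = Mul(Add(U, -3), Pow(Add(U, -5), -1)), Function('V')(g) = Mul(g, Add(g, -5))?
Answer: Rational(29, 141) ≈ 0.20567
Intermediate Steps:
Function('V')(g) = Mul(g, Add(-5, g))
Function('v')(U) = Add(7, Mul(Pow(Add(-5, U), -1), Add(-3, U))) (Function('v')(U) = Add(7, Mul(Add(U, -3), Pow(Add(U, -5), -1))) = Add(7, Mul(Add(-3, U), Pow(Add(-5, U), -1))) = Add(7, Mul(Pow(Add(-5, U), -1), Add(-3, U))))
Function('T')(W, h) = Pow(h, 2)
Mul(Add(401, -227), Pow(Add(485, Function('T')(Function('v')(Function('V')(0)), -19)), -1)) = Mul(Add(401, -227), Pow(Add(485, Pow(-19, 2)), -1)) = Mul(174, Pow(Add(485, 361), -1)) = Mul(174, Pow(846, -1)) = Mul(174, Rational(1, 846)) = Rational(29, 141)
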